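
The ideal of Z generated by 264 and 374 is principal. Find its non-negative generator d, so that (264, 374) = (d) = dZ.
In the PID Z, (a, b) is generated by gcd(a, b). Compute gcd(374, 264) with the extended Euclidean algorithm, tracking rows (r, s, t) with s·374 + t·264 = r:
  row A: (374, 1, 0)   [1·374 + 0·264 = 374]
  row B: (264, 0, 1)   [0·374 + 1·264 = 264]
  374 = 1·264 + 110   → row C = row A − 1·row B = (110, 1, −1)   [check: 1·374 − 1·264 = 110]
  264 = 2·110 + 44   → row D = row B − 2·row C = (44, −2, 3)   [check: −2·374 + 3·264 = 44]
  110 = 2·44 + 22   → row E = row C − 2·row D = (22, 5, −7)   [check: 5·374 − 7·264 = 22]
  44 = 2·22 + 0   → remainder 0, stop. gcd = 22 (last nonzero row E).
So gcd(264, 374) = 22, with Bézout identity 5·374 − 7·264 = 22. Containment (⊇): the Bézout identity exhibits 22 as an element of (264, 374), giving (22) ⊆ (264, 374). Containment (⊆): since 22 | 264 and 22 | 374 (264 = 22·12, 374 = 22·17), every Z-linear combination of 264 and 374 is divisible by 22, so (264, 374) ⊆ (22). Therefore (264, 374) = (22), d = 22.

Final answer: (264, 374) = (22); d = 22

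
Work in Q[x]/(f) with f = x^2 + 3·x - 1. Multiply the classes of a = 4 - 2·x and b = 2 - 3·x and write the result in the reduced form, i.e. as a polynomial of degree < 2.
First multiply in Q[x] without reducing: a · b = 6·x^2 - 16·x + 8. Now divide by f(x) = x^2 + 3·x - 1, eliminating the leading term at each step:
  leading term 6·x^2: subtract (6)·f(x) = 6·x^2 + 18·x - 6, leaving 14 - 34·x
The degree is now < 2, so this is the remainder. Hence a · b ≡ 14 - 34·x in Q[x]/(f).

Final answer: a · b ≡ 14 - 34·x (mod f(x))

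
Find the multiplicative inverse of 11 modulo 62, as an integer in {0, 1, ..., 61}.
11^(−1) ≡ 17 (mod 62)

Apply the extended Euclidean algorithm to (62, 11), tracking rows (r, s, t) with s·62 + t·11 = r. Each division r_prev = q·r_cur + r_new produces the new row as (previous row) − q·(current row):
  row A: (62, 1, 0)   [1·62 + 0·11 = 62]
  row B: (11, 0, 1)   [0·62 + 1·11 = 11]
  62 = 5·11 + 7   → row C = row A − 5·row B = (7, 1, −5)   [check: 1·62 − 5·11 = 7]
  11 = 1·7 + 4   → row D = row B − 1·row C = (4, −1, 6)   [check: −1·62 + 6·11 = 4]
  7 = 1·4 + 3   → row E = row C − 1·row D = (3, 2, −11)   [check: 2·62 − 11·11 = 3]
  4 = 1·3 + 1   → row F = row D − 1·row E = (1, −3, 17)   [check: −3·62 + 17·11 = 1]
  3 = 3·1 + 0   → remainder 0, stop. gcd = 1 (last nonzero row F).
The gcd is 1, so 11 is invertible mod 62. The last nonzero row gives −3·62 + 17·11 = 1, so t = 17. So 11^(−1) ≡ 17 (mod 62). Verify: 11 · 17 = 187 ≡ 1 (mod 62). ✓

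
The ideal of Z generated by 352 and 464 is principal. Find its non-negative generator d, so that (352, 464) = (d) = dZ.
(352, 464) = (16); d = 16

In the PID Z, (a, b) is generated by gcd(a, b). Compute gcd(464, 352) with the extended Euclidean algorithm, tracking rows (r, s, t) with s·464 + t·352 = r:
  row A: (464, 1, 0)   [1·464 + 0·352 = 464]
  row B: (352, 0, 1)   [0·464 + 1·352 = 352]
  464 = 1·352 + 112   → row C = row A − 1·row B = (112, 1, −1)   [check: 1·464 − 1·352 = 112]
  352 = 3·112 + 16   → row D = row B − 3·row C = (16, −3, 4)   [check: −3·464 + 4·352 = 16]
  112 = 7·16 + 0   → remainder 0, stop. gcd = 16 (last nonzero row D).
So gcd(352, 464) = 16, with Bézout identity −3·464 + 4·352 = 16. Containment (⊇): the Bézout identity exhibits 16 as an element of (352, 464), giving (16) ⊆ (352, 464). Containment (⊆): since 16 | 352 and 16 | 464 (352 = 16·22, 464 = 16·29), every Z-linear combination of 352 and 464 is divisible by 16, so (352, 464) ⊆ (16). Therefore (352, 464) = (16), d = 16.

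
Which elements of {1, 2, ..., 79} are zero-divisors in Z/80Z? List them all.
nonzero zero-divisors of Z/80Z = {2, 4, 5, 6, 8, 10, 12, 14, 15, 16, 18, 20, 22, 24, 25, 26, 28, 30, 32, 34, 35, 36, 38, 40, 42, 44, 45, 46, 48, 50, 52, 54, 55, 56, 58, 60, 62, 64, 65, 66, 68, 70, 72, 74, 75, 76, 78}

An element a ∈ Z/80Z (with a ≠ 0) is a zero-divisor iff gcd(a, 80) > 1 (because a is a unit precisely when gcd(a, n) = 1, and in Z/nZ every nonzero, non-unit element is a zero-divisor). Scan a = 1, ..., 79 and keep those with gcd(a, 80) > 1:
  gcd(2, 80) = 2, gcd(4, 80) = 4, gcd(5, 80) = 5, gcd(6, 80) = 2, gcd(8, 80) = 8, gcd(10, 80) = 10, gcd(12, 80) = 4, gcd(14, 80) = 2, gcd(15, 80) = 5, gcd(16, 80) = 16, gcd(18, 80) = 2, gcd(20, 80) = 20, gcd(22, 80) = 2, gcd(24, 80) = 8, gcd(25, 80) = 5, gcd(26, 80) = 2, gcd(28, 80) = 4, gcd(30, 80) = 10, gcd(32, 80) = 16, gcd(34, 80) = 2, gcd(35, 80) = 5, gcd(36, 80) = 4, gcd(38, 80) = 2, gcd(40, 80) = 40, gcd(42, 80) = 2, gcd(44, 80) = 4, gcd(45, 80) = 5, gcd(46, 80) = 2, gcd(48, 80) = 16, gcd(50, 80) = 10, gcd(52, 80) = 4, gcd(54, 80) = 2, gcd(55, 80) = 5, gcd(56, 80) = 8, gcd(58, 80) = 2, gcd(60, 80) = 20, gcd(62, 80) = 2, gcd(64, 80) = 16, gcd(65, 80) = 5, gcd(66, 80) = 2, gcd(68, 80) = 4, gcd(70, 80) = 10, gcd(72, 80) = 8, gcd(74, 80) = 2, gcd(75, 80) = 5, gcd(76, 80) = 4, gcd(78, 80) = 2.
All other a ∈ {1, ..., 79} have gcd(a, 80) = 1 and are units. So the nonzero zero-divisors are exactly the 47 values of a appearing in this scan.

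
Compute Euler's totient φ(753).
φ(753) = 500

φ is multiplicative, with φ(p^e) = p^e − p^(e−1). Factorise 753 = 3 · 251. Then
  φ(753) = (3 − 1) · (251 − 1) = 2 · 250 = 500.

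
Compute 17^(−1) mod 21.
17^(−1) ≡ 5 (mod 21)

Apply the extended Euclidean algorithm to (21, 17), tracking rows (r, s, t) with s·21 + t·17 = r. Each division r_prev = q·r_cur + r_new produces the new row as (previous row) − q·(current row):
  row A: (21, 1, 0)   [1·21 + 0·17 = 21]
  row B: (17, 0, 1)   [0·21 + 1·17 = 17]
  21 = 1·17 + 4   → row C = row A − 1·row B = (4, 1, −1)   [check: 1·21 − 1·17 = 4]
  17 = 4·4 + 1   → row D = row B − 4·row C = (1, −4, 5)   [check: −4·21 + 5·17 = 1]
  4 = 4·1 + 0   → remainder 0, stop. gcd = 1 (last nonzero row D).
The gcd is 1, so 17 is invertible mod 21. The last nonzero row gives −4·21 + 5·17 = 1, so t = 5. So 17^(−1) ≡ 5 (mod 21). Verify: 17 · 5 = 85 ≡ 1 (mod 21). ✓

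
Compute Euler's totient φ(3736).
φ(3736) = 1864

φ is multiplicative, with φ(p^e) = p^e − p^(e−1). Factorise 3736 = 2^3 · 467. Then
  φ(3736) = (2^3 − 2^2) · (467 − 1) = 4 · 466 = 1864.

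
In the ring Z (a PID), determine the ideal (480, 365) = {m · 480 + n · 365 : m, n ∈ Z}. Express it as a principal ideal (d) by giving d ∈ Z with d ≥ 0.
In the PID Z, (a, b) is generated by gcd(a, b). Compute gcd(480, 365) with the extended Euclidean algorithm, tracking rows (r, s, t) with s·480 + t·365 = r:
  row A: (480, 1, 0)   [1·480 + 0·365 = 480]
  row B: (365, 0, 1)   [0·480 + 1·365 = 365]
  480 = 1·365 + 115   → row C = row A − 1·row B = (115, 1, −1)   [check: 1·480 − 1·365 = 115]
  365 = 3·115 + 20   → row D = row B − 3·row C = (20, −3, 4)   [check: −3·480 + 4·365 = 20]
  115 = 5·20 + 15   → row E = row C − 5·row D = (15, 16, −21)   [check: 16·480 − 21·365 = 15]
  20 = 1·15 + 5   → row F = row D − 1·row E = (5, −19, 25)   [check: −19·480 + 25·365 = 5]
  15 = 3·5 + 0   → remainder 0, stop. gcd = 5 (last nonzero row F).
So gcd(480, 365) = 5, with Bézout identity −19·480 + 25·365 = 5. Containment (⊇): the Bézout identity exhibits 5 as an element of (480, 365), giving (5) ⊆ (480, 365). Containment (⊆): since 5 | 480 and 5 | 365 (480 = 5·96, 365 = 5·73), every Z-linear combination of 480 and 365 is divisible by 5, so (480, 365) ⊆ (5). Therefore (480, 365) = (5), d = 5.

Final answer: (480, 365) = (5); d = 5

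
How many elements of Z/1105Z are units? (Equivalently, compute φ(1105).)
Z/1105Z has φ(1105) = 768 units

An element a ∈ Z/1105Z is a unit iff gcd(a, 1105) = 1, so the number of units is φ(1105). φ is multiplicative, with φ(p^e) = p^e − p^(e−1). Factorise 1105 = 5 · 13 · 17. Then
  φ(1105) = (5 − 1) · (13 − 1) · (17 − 1) = 4 · 12 · 16 = 768.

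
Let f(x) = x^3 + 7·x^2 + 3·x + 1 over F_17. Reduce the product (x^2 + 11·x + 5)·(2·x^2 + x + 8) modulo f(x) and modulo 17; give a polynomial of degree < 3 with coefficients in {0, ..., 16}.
a · b ≡ 11·x^2 + 13·x + 14 (mod f(x))

Multiply as integer polynomials: a · b = 2·x^4 + 23·x^3 + 29·x^2 + 93·x + 40. Reducing coefficients mod 17: a · b ≡ 2·x^4 + 6·x^3 + 12·x^2 + 8·x + 6. Now divide by f(x) = x^3 + 7·x^2 + 3·x + 1 in F_17[x], eliminating the leading term at each step:
  leading term 2·x^4: subtract (2·x)·f(x) = 2·x^4 + 14·x^3 + 6·x^2 + 2·x, leaving 9·x^3 + 6·x^2 + 6·x + 6 (coefficients mod 17)
  leading term 9·x^3: subtract (9)·f(x) = 9·x^3 + 12·x^2 + 10·x + 9, leaving 11·x^2 + 13·x + 14 (coefficients mod 17)
The degree is now < 3, so this is the remainder. Hence a · b ≡ 11·x^2 + 13·x + 14 in F_17[x]/(f).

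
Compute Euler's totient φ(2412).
φ is multiplicative, with φ(p^e) = p^e − p^(e−1). Factorise 2412 = 2^2 · 3^2 · 67. Then
  φ(2412) = (2^2 − 2^1) · (3^2 − 3^1) · (67 − 1) = 2 · 6 · 66 = 792.

Final answer: φ(2412) = 792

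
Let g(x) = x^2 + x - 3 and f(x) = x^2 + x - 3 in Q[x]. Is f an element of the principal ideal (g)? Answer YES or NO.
YES

In Q[x] the ideal (g) consists of all multiples of g, so f ∈ (g) iff g | f, i.e. iff the remainder of f on division by g is 0. Divide f by g (g is monic, so eliminate the leading term of the running remainder at each step):
  leading term x^2: subtract (1)·g(x) = x^2 + x - 3, leaving 0
The remainder is 0, so f(x) = g(x) · h(x) with h(x) = 1. Hence g | f, i.e. f ∈ (g).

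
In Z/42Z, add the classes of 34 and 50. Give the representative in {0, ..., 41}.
0

Reduce the summands first: 50 ≡ 8 (mod 42), so 34 + 50 ≡ 34 + 8 (mod 42). 34 + 8 = 42; 42 = 1·42 + 0, so (34 + 50) mod 42 = 0.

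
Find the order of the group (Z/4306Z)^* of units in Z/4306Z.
(Z/4306Z)^* consists of the classes a with gcd(a, 4306) = 1, so its order is φ(4306). φ is multiplicative, with φ(p^e) = p^e − p^(e−1). Factorise 4306 = 2 · 2153. Then
  φ(4306) = (2 − 1) · (2153 − 1) = 1 · 2152 = 2152.
Thus |(Z/4306Z)^*| = 2152.

Final answer: |(Z/4306Z)^*| = 2152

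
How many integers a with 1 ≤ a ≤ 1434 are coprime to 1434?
476

The number of a ∈ {1, ..., 1434} with gcd(a, 1434) = 1 is by definition Euler's totient φ(1434). φ is multiplicative, with φ(p^e) = p^e − p^(e−1). Factorise 1434 = 2 · 3 · 239. Then
  φ(1434) = (2 − 1) · (3 − 1) · (239 − 1) = 1 · 2 · 238 = 476.
So there are 476 such integers.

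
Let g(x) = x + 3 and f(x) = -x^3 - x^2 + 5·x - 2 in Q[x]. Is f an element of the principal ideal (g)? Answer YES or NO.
In Q[x] the ideal (g) consists of all multiples of g, so f ∈ (g) iff g | f, i.e. iff the remainder of f on division by g is 0. Divide f by g (g is monic, so eliminate the leading term of the running remainder at each step):
  leading term -x^3: subtract (-x^2)·g(x) = -x^3 - 3·x^2, leaving 2·x^2 + 5·x - 2
  leading term 2·x^2: subtract (2·x)·g(x) = 2·x^2 + 6·x, leaving -x - 2
  leading term -x: subtract (-1)·g(x) = -x - 3, leaving 1
The remainder r(x) = 1 ≠ 0 (and deg r < deg g), so g ∤ f, i.e. f ∉ (g).

Final answer: NO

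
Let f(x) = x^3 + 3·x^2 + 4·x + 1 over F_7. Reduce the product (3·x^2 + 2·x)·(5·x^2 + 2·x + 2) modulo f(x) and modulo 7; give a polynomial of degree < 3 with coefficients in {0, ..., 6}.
a · b ≡ 2·x^2 + 1 (mod f(x))

Multiply as integer polynomials: a · b = 15·x^4 + 16·x^3 + 10·x^2 + 4·x. Reducing coefficients mod 7: a · b ≡ x^4 + 2·x^3 + 3·x^2 + 4·x. Now divide by f(x) = x^3 + 3·x^2 + 4·x + 1 in F_7[x], eliminating the leading term at each step:
  leading term x^4: subtract (x)·f(x) = x^4 + 3·x^3 + 4·x^2 + x, leaving 6·x^3 + 6·x^2 + 3·x (coefficients mod 7)
  leading term 6·x^3: subtract (6)·f(x) = 6·x^3 + 4·x^2 + 3·x + 6, leaving 2·x^2 + 1 (coefficients mod 7)
The degree is now < 3, so this is the remainder. Hence a · b ≡ 2·x^2 + 1 in F_7[x]/(f).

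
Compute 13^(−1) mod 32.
13^(−1) ≡ 5 (mod 32)

Apply the extended Euclidean algorithm to (32, 13), tracking rows (r, s, t) with s·32 + t·13 = r. Each division r_prev = q·r_cur + r_new produces the new row as (previous row) − q·(current row):
  row A: (32, 1, 0)   [1·32 + 0·13 = 32]
  row B: (13, 0, 1)   [0·32 + 1·13 = 13]
  32 = 2·13 + 6   → row C = row A − 2·row B = (6, 1, −2)   [check: 1·32 − 2·13 = 6]
  13 = 2·6 + 1   → row D = row B − 2·row C = (1, −2, 5)   [check: −2·32 + 5·13 = 1]
  6 = 6·1 + 0   → remainder 0, stop. gcd = 1 (last nonzero row D).
The gcd is 1, so 13 is invertible mod 32. The last nonzero row gives −2·32 + 5·13 = 1, so t = 5. So 13^(−1) ≡ 5 (mod 32). Verify: 13 · 5 = 65 ≡ 1 (mod 32). ✓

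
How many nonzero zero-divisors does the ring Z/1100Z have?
In Z/1100Z each nonzero element is either a unit (gcd with 1100 is 1) or a zero-divisor (gcd > 1). The number of units is φ(1100): factorise 1100 = 2^2 · 5^2 · 11, so φ(1100) = (2^2 − 2^1) · (5^2 − 5^1) · (11 − 1) = 2 · 20 · 10 = 400. The nonzero elements number 1100 − 1 = 1099. Hence the nonzero zero-divisors number 1099 − 400 = 699.

Final answer: Z/1100Z has 699 nonzero zero-divisors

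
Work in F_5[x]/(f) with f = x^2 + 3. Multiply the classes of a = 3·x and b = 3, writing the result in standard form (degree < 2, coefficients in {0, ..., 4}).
a · b ≡ 4·x (mod f(x))

Multiply as integer polynomials: a · b = 9·x. Reducing coefficients mod 5: a · b ≡ 4·x. This already has degree < 2, so no reduction by f is needed. Hence a · b ≡ 4·x in F_5[x]/(f).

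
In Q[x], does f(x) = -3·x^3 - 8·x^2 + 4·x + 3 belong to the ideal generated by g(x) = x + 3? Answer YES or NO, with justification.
YES

In Q[x] the ideal (g) consists of all multiples of g, so f ∈ (g) iff g | f, i.e. iff the remainder of f on division by g is 0. Divide f by g (g is monic, so eliminate the leading term of the running remainder at each step):
  leading term -3·x^3: subtract (-3·x^2)·g(x) = -3·x^3 - 9·x^2, leaving x^2 + 4·x + 3
  leading term x^2: subtract (x)·g(x) = x^2 + 3·x, leaving x + 3
  leading term x: subtract (1)·g(x) = x + 3, leaving 0
The remainder is 0, so f(x) = g(x) · h(x) with h(x) = -3·x^2 + x + 1. Hence g | f, i.e. f ∈ (g).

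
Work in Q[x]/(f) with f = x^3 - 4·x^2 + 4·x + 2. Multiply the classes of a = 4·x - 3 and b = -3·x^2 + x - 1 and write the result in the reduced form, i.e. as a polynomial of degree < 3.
a · b ≡ -35·x^2 + 41·x + 27 (mod f(x))

First multiply in Q[x] without reducing: a · b = -12·x^3 + 13·x^2 - 7·x + 3. Now divide by f(x) = x^3 - 4·x^2 + 4·x + 2, eliminating the leading term at each step:
  leading term -12·x^3: subtract (-12)·f(x) = -12·x^3 + 48·x^2 - 48·x - 24, leaving -35·x^2 + 41·x + 27
The degree is now < 3, so this is the remainder. Hence a · b ≡ -35·x^2 + 41·x + 27 in Q[x]/(f).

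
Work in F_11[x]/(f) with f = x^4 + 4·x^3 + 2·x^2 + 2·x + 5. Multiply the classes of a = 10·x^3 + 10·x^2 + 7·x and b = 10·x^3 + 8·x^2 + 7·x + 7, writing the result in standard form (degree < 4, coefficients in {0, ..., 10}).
Multiply as integer polynomials: a · b = 100·x^6 + 180·x^5 + 220·x^4 + 196·x^3 + 119·x^2 + 49·x. Reducing coefficients mod 11: a · b ≡ x^6 + 4·x^5 + 9·x^3 + 9·x^2 + 5·x. Now divide by f(x) = x^4 + 4·x^3 + 2·x^2 + 2·x + 5 in F_11[x], eliminating the leading term at each step:
  leading term x^6: subtract (x^2)·f(x) = x^6 + 4·x^5 + 2·x^4 + 2·x^3 + 5·x^2, leaving 9·x^4 + 7·x^3 + 4·x^2 + 5·x (coefficients mod 11)
  leading term 9·x^4: subtract (9)·f(x) = 9·x^4 + 3·x^3 + 7·x^2 + 7·x + 1, leaving 4·x^3 + 8·x^2 + 9·x + 10 (coefficients mod 11)
The degree is now < 4, so this is the remainder. Hence a · b ≡ 4·x^3 + 8·x^2 + 9·x + 10 in F_11[x]/(f).

Final answer: a · b ≡ 4·x^3 + 8·x^2 + 9·x + 10 (mod f(x))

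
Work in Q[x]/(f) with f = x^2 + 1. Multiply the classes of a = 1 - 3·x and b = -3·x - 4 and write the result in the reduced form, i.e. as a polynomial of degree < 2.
First multiply in Q[x] without reducing: a · b = 9·x^2 + 9·x - 4. Now divide by f(x) = x^2 + 1, eliminating the leading term at each step:
  leading term 9·x^2: subtract (9)·f(x) = 9·x^2 + 9, leaving 9·x - 13
The degree is now < 2, so this is the remainder. Hence a · b ≡ 9·x - 13 in Q[x]/(f).

Final answer: a · b ≡ 9·x - 13 (mod f(x))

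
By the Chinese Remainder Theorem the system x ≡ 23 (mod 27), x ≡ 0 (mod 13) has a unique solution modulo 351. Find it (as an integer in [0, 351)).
The moduli 27, 13 are pairwise coprime, so by the CRT there is a unique solution mod 27·13 = 351.
Solve by successive substitution. Start with x ≡ 23 (mod 27).
  Combine with x ≡ 0 (mod 13): write x = 23 + 27·t and require 23 + 27·t ≡ 0 (mod 13), i.e. 27·t ≡ 0 − 23 ≡ 3 (mod 13). Since 27^(−1) ≡ 1 (mod 13) (27 ≡ 1 (mod 13)), t ≡ 1·3 ≡ 3 (mod 13). So x ≡ 23 + 27·3 = 104 (mod 351).
Unique solution in [0, 351): x = 104.

Final answer: x ≡ 104 (mod 351); the representative in [0, 351) is 104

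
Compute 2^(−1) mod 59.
2^(−1) ≡ 30 (mod 59)

Apply the extended Euclidean algorithm to (59, 2), tracking rows (r, s, t) with s·59 + t·2 = r. Each division r_prev = q·r_cur + r_new produces the new row as (previous row) − q·(current row):
  row A: (59, 1, 0)   [1·59 + 0·2 = 59]
  row B: (2, 0, 1)   [0·59 + 1·2 = 2]
  59 = 29·2 + 1   → row C = row A − 29·row B = (1, 1, −29)   [check: 1·59 − 29·2 = 1]
  2 = 2·1 + 0   → remainder 0, stop. gcd = 1 (last nonzero row C).
The gcd is 1, so 2 is invertible mod 59. The last nonzero row gives 1·59 − 29·2 = 1, so t = −29. So 2^(−1) ≡ −29 ≡ 30 (mod 59). Verify: 2 · 30 = 60 ≡ 1 (mod 59). ✓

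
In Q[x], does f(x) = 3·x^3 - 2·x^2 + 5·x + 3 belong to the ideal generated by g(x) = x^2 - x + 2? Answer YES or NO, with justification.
In Q[x] the ideal (g) consists of all multiples of g, so f ∈ (g) iff g | f, i.e. iff the remainder of f on division by g is 0. Divide f by g (g is monic, so eliminate the leading term of the running remainder at each step):
  leading term 3·x^3: subtract (3·x)·g(x) = 3·x^3 - 3·x^2 + 6·x, leaving x^2 - x + 3
  leading term x^2: subtract (1)·g(x) = x^2 - x + 2, leaving 1
The remainder r(x) = 1 ≠ 0 (and deg r < deg g), so g ∤ f, i.e. f ∉ (g).

Final answer: NO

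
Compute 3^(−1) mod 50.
3^(−1) ≡ 17 (mod 50)

Apply the extended Euclidean algorithm to (50, 3), tracking rows (r, s, t) with s·50 + t·3 = r. Each division r_prev = q·r_cur + r_new produces the new row as (previous row) − q·(current row):
  row A: (50, 1, 0)   [1·50 + 0·3 = 50]
  row B: (3, 0, 1)   [0·50 + 1·3 = 3]
  50 = 16·3 + 2   → row C = row A − 16·row B = (2, 1, −16)   [check: 1·50 − 16·3 = 2]
  3 = 1·2 + 1   → row D = row B − 1·row C = (1, −1, 17)   [check: −1·50 + 17·3 = 1]
  2 = 2·1 + 0   → remainder 0, stop. gcd = 1 (last nonzero row D).
The gcd is 1, so 3 is invertible mod 50. The last nonzero row gives −1·50 + 17·3 = 1, so t = 17. So 3^(−1) ≡ 17 (mod 50). Verify: 3 · 17 = 51 ≡ 1 (mod 50). ✓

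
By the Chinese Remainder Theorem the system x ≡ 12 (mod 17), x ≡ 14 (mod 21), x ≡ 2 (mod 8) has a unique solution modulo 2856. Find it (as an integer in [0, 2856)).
x ≡ 1610 (mod 2856); the representative in [0, 2856) is 1610

The moduli 17, 21, 8 are pairwise coprime, so by the CRT there is a unique solution mod 17·21·8 = 2856.
Solve by successive substitution. Start with x ≡ 12 (mod 17).
  Combine with x ≡ 14 (mod 21): write x = 12 + 17·t and require 12 + 17·t ≡ 14 (mod 21), i.e. 17·t ≡ 14 − 12 ≡ 2 (mod 21). Since 17^(−1) ≡ 5 (mod 21), t ≡ 5·2 ≡ 10 (mod 21). So x ≡ 12 + 17·10 = 182 (mod 357).
  Combine with x ≡ 2 (mod 8): write x = 182 + 357·t and require 182 + 357·t ≡ 2 (mod 8), i.e. 357·t ≡ 2 − 182 ≡ 4 (mod 8). Since 357^(−1) ≡ 5 (mod 8) (357 ≡ 5 (mod 8)), t ≡ 5·4 ≡ 4 (mod 8). So x ≡ 182 + 357·4 = 1610 (mod 2856).
Unique solution in [0, 2856): x = 1610.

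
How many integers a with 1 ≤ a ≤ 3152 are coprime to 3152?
1568

The number of a ∈ {1, ..., 3152} with gcd(a, 3152) = 1 is by definition Euler's totient φ(3152). φ is multiplicative, with φ(p^e) = p^e − p^(e−1). Factorise 3152 = 2^4 · 197. Then
  φ(3152) = (2^4 − 2^3) · (197 − 1) = 8 · 196 = 1568.
So there are 1568 such integers.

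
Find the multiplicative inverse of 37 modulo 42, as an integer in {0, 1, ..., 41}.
37^(−1) ≡ 25 (mod 42)

Apply the extended Euclidean algorithm to (42, 37), tracking rows (r, s, t) with s·42 + t·37 = r. Each division r_prev = q·r_cur + r_new produces the new row as (previous row) − q·(current row):
  row A: (42, 1, 0)   [1·42 + 0·37 = 42]
  row B: (37, 0, 1)   [0·42 + 1·37 = 37]
  42 = 1·37 + 5   → row C = row A − 1·row B = (5, 1, −1)   [check: 1·42 − 1·37 = 5]
  37 = 7·5 + 2   → row D = row B − 7·row C = (2, −7, 8)   [check: −7·42 + 8·37 = 2]
  5 = 2·2 + 1   → row E = row C − 2·row D = (1, 15, −17)   [check: 15·42 − 17·37 = 1]
  2 = 2·1 + 0   → remainder 0, stop. gcd = 1 (last nonzero row E).
The gcd is 1, so 37 is invertible mod 42. The last nonzero row gives 15·42 − 17·37 = 1, so t = −17. So 37^(−1) ≡ −17 ≡ 25 (mod 42). Verify: 37 · 25 = 925 ≡ 1 (mod 42). ✓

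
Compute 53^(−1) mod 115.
Apply the extended Euclidean algorithm to (115, 53), tracking rows (r, s, t) with s·115 + t·53 = r. Each division r_prev = q·r_cur + r_new produces the new row as (previous row) − q·(current row):
  row A: (115, 1, 0)   [1·115 + 0·53 = 115]
  row B: (53, 0, 1)   [0·115 + 1·53 = 53]
  115 = 2·53 + 9   → row C = row A − 2·row B = (9, 1, −2)   [check: 1·115 − 2·53 = 9]
  53 = 5·9 + 8   → row D = row B − 5·row C = (8, −5, 11)   [check: −5·115 + 11·53 = 8]
  9 = 1·8 + 1   → row E = row C − 1·row D = (1, 6, −13)   [check: 6·115 − 13·53 = 1]
  8 = 8·1 + 0   → remainder 0, stop. gcd = 1 (last nonzero row E).
The gcd is 1, so 53 is invertible mod 115. The last nonzero row gives 6·115 − 13·53 = 1, so t = −13. So 53^(−1) ≡ −13 ≡ 102 (mod 115). Verify: 53 · 102 = 5406 ≡ 1 (mod 115). ✓

Final answer: 53^(−1) ≡ 102 (mod 115)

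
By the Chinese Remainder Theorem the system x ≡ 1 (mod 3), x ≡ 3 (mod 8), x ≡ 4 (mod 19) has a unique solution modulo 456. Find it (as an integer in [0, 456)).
x ≡ 403 (mod 456); the representative in [0, 456) is 403

The moduli 3, 8, 19 are pairwise coprime, so by the CRT there is a unique solution mod 3·8·19 = 456.
Solve by successive substitution. Start with x ≡ 1 (mod 3).
  Combine with x ≡ 3 (mod 8): write x = 1 + 3·t and require 1 + 3·t ≡ 3 (mod 8), i.e. 3·t ≡ 3 − 1 ≡ 2 (mod 8). Since 3^(−1) ≡ 3 (mod 8), t ≡ 3·2 ≡ 6 (mod 8). So x ≡ 1 + 3·6 = 19 (mod 24).
  Combine with x ≡ 4 (mod 19): write x = 19 + 24·t and require 19 + 24·t ≡ 4 (mod 19), i.e. 24·t ≡ 4 − 19 ≡ 4 (mod 19). Since 24^(−1) ≡ 4 (mod 19) (24 ≡ 5 (mod 19)), t ≡ 4·4 ≡ 16 (mod 19). So x ≡ 19 + 24·16 = 403 (mod 456).
Unique solution in [0, 456): x = 403.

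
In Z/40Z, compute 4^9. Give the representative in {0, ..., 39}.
Use repeated squaring. Binary(9) = 1001. Walk through the bits of the exponent 9 left-to-right: at each bit after the leading one, square the running value, then multiply by 4 if the bit is 1 (always reducing mod 40):
  bit 1 = 1 (leading): start with 4.
  bit 2 = 0: square 4^2 = 16 (mod 40).
  bit 3 = 0: square 16^2 = 256 ≡ 16 (mod 40).
  bit 4 = 1: square 16^2 = 256 ≡ 16; bit is 1, so multiply 16·4 = 64 ≡ 24 (mod 40).
Final value: 4^9 ≡ 24 (mod 40).

Final answer: 24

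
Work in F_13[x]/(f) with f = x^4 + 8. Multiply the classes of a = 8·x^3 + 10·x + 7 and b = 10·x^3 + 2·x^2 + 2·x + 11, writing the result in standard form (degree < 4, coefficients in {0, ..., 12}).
a · b ≡ 9·x^3 + 5·x^2 + 9·x + 7 (mod f(x))

Multiply as integer polynomials: a · b = 80·x^6 + 16·x^5 + 116·x^4 + 178·x^3 + 34·x^2 + 124·x + 77. Reducing coefficients mod 13: a · b ≡ 2·x^6 + 3·x^5 + 12·x^4 + 9·x^3 + 8·x^2 + 7·x + 12. Now divide by f(x) = x^4 + 8 in F_13[x], eliminating the leading term at each step:
  leading term 2·x^6: subtract (2·x^2)·f(x) = 2·x^6 + 3·x^2, leaving 3·x^5 + 12·x^4 + 9·x^3 + 5·x^2 + 7·x + 12 (coefficients mod 13)
  leading term 3·x^5: subtract (3·x)·f(x) = 3·x^5 + 11·x, leaving 12·x^4 + 9·x^3 + 5·x^2 + 9·x + 12 (coefficients mod 13)
  leading term 12·x^4: subtract (12)·f(x) = 12·x^4 + 5, leaving 9·x^3 + 5·x^2 + 9·x + 7 (coefficients mod 13)
The degree is now < 4, so this is the remainder. Hence a · b ≡ 9·x^3 + 5·x^2 + 9·x + 7 in F_13[x]/(f).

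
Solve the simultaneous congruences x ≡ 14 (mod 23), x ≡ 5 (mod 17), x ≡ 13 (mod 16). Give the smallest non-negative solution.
x ≡ 957 (mod 6256); the representative in [0, 6256) is 957

The moduli 23, 17, 16 are pairwise coprime, so by the CRT there is a unique solution mod 23·17·16 = 6256.
Solve by successive substitution. Start with x ≡ 14 (mod 23).
  Combine with x ≡ 5 (mod 17): write x = 14 + 23·t and require 14 + 23·t ≡ 5 (mod 17), i.e. 23·t ≡ 5 − 14 ≡ 8 (mod 17). Since 23^(−1) ≡ 3 (mod 17) (23 ≡ 6 (mod 17)), t ≡ 3·8 ≡ 7 (mod 17). So x ≡ 14 + 23·7 = 175 (mod 391).
  Combine with x ≡ 13 (mod 16): write x = 175 + 391·t and require 175 + 391·t ≡ 13 (mod 16), i.e. 391·t ≡ 13 − 175 ≡ 14 (mod 16). Since 391^(−1) ≡ 7 (mod 16) (391 ≡ 7 (mod 16)), t ≡ 7·14 ≡ 2 (mod 16). So x ≡ 175 + 391·2 = 957 (mod 6256).
Unique solution in [0, 6256): x = 957.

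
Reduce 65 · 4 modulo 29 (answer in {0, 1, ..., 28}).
Reduce the factors first: 65 ≡ 7 (mod 29), so 65 · 4 ≡ 7 · 4 (mod 29). 7 · 4 = 28. Dividing by 29: 28 = 0·29 + 28. So (65 · 4) mod 29 = 28.

Final answer: 28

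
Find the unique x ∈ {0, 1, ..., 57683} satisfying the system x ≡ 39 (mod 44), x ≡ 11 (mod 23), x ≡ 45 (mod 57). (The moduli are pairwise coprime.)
The moduli 44, 23, 57 are pairwise coprime, so by the CRT there is a unique solution mod 44·23·57 = 57684.
Solve by successive substitution. Start with x ≡ 39 (mod 44).
  Combine with x ≡ 11 (mod 23): write x = 39 + 44·t and require 39 + 44·t ≡ 11 (mod 23), i.e. 44·t ≡ 11 − 39 ≡ 18 (mod 23). Since 44^(−1) ≡ 11 (mod 23) (44 ≡ 21 (mod 23)), t ≡ 11·18 ≡ 14 (mod 23). So x ≡ 39 + 44·14 = 655 (mod 1012).
  Combine with x ≡ 45 (mod 57): write x = 655 + 1012·t and require 655 + 1012·t ≡ 45 (mod 57), i.e. 1012·t ≡ 45 − 655 ≡ 17 (mod 57). Since 1012^(−1) ≡ 4 (mod 57) (1012 ≡ 43 (mod 57)), t ≡ 4·17 ≡ 11 (mod 57). So x ≡ 655 + 1012·11 = 11787 (mod 57684).
Unique solution in [0, 57684): x = 11787.

Final answer: x ≡ 11787 (mod 57684); the representative in [0, 57684) is 11787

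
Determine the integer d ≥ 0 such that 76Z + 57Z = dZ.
In the PID Z, (a, b) is generated by gcd(a, b). Compute gcd(76, 57) with the extended Euclidean algorithm, tracking rows (r, s, t) with s·76 + t·57 = r:
  row A: (76, 1, 0)   [1·76 + 0·57 = 76]
  row B: (57, 0, 1)   [0·76 + 1·57 = 57]
  76 = 1·57 + 19   → row C = row A − 1·row B = (19, 1, −1)   [check: 1·76 − 1·57 = 19]
  57 = 3·19 + 0   → remainder 0, stop. gcd = 19 (last nonzero row C).
So gcd(76, 57) = 19, with Bézout identity 1·76 − 1·57 = 19. Containment (⊇): the Bézout identity exhibits 19 as an element of (76, 57), giving (19) ⊆ (76, 57). Containment (⊆): since 19 | 76 and 19 | 57 (76 = 19·4, 57 = 19·3), every Z-linear combination of 76 and 57 is divisible by 19, so (76, 57) ⊆ (19). Therefore (76, 57) = (19), d = 19.

Final answer: (76, 57) = (19); d = 19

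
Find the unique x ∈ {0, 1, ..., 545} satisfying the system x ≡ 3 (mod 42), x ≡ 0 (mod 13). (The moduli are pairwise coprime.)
x ≡ 507 (mod 546); the representative in [0, 546) is 507

The moduli 42, 13 are pairwise coprime, so by the CRT there is a unique solution mod 42·13 = 546.
Solve by successive substitution. Start with x ≡ 3 (mod 42).
  Combine with x ≡ 0 (mod 13): write x = 3 + 42·t and require 3 + 42·t ≡ 0 (mod 13), i.e. 42·t ≡ 0 − 3 ≡ 10 (mod 13). Since 42^(−1) ≡ 9 (mod 13) (42 ≡ 3 (mod 13)), t ≡ 9·10 ≡ 12 (mod 13). So x ≡ 3 + 42·12 = 507 (mod 546).
Unique solution in [0, 546): x = 507.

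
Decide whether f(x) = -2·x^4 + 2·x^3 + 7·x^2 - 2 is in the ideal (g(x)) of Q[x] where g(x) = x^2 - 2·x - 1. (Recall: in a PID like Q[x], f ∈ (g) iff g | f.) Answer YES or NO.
NO

In Q[x] the ideal (g) consists of all multiples of g, so f ∈ (g) iff g | f, i.e. iff the remainder of f on division by g is 0. Divide f by g (g is monic, so eliminate the leading term of the running remainder at each step):
  leading term -2·x^4: subtract (-2·x^2)·g(x) = -2·x^4 + 4·x^3 + 2·x^2, leaving -2·x^3 + 5·x^2 - 2
  leading term -2·x^3: subtract (-2·x)·g(x) = -2·x^3 + 4·x^2 + 2·x, leaving x^2 - 2·x - 2
  leading term x^2: subtract (1)·g(x) = x^2 - 2·x - 1, leaving -1
The remainder r(x) = -1 ≠ 0 (and deg r < deg g), so g ∤ f, i.e. f ∉ (g).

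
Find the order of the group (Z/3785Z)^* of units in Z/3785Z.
(Z/3785Z)^* consists of the classes a with gcd(a, 3785) = 1, so its order is φ(3785). φ is multiplicative, with φ(p^e) = p^e − p^(e−1). Factorise 3785 = 5 · 757. Then
  φ(3785) = (5 − 1) · (757 − 1) = 4 · 756 = 3024.
Thus |(Z/3785Z)^*| = 3024.

Final answer: |(Z/3785Z)^*| = 3024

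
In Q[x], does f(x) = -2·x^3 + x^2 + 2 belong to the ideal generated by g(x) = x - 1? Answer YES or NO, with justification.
In Q[x] the ideal (g) consists of all multiples of g, so f ∈ (g) iff g | f, i.e. iff the remainder of f on division by g is 0. Divide f by g (g is monic, so eliminate the leading term of the running remainder at each step):
  leading term -2·x^3: subtract (-2·x^2)·g(x) = -2·x^3 + 2·x^2, leaving 2 - x^2
  leading term -x^2: subtract (-x)·g(x) = -x^2 + x, leaving 2 - x
  leading term -x: subtract (-1)·g(x) = 1 - x, leaving 1
The remainder r(x) = 1 ≠ 0 (and deg r < deg g), so g ∤ f, i.e. f ∉ (g).

Final answer: NO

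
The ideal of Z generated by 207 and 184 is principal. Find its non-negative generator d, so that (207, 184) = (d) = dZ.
In the PID Z, (a, b) is generated by gcd(a, b). Compute gcd(207, 184) with the extended Euclidean algorithm, tracking rows (r, s, t) with s·207 + t·184 = r:
  row A: (207, 1, 0)   [1·207 + 0·184 = 207]
  row B: (184, 0, 1)   [0·207 + 1·184 = 184]
  207 = 1·184 + 23   → row C = row A − 1·row B = (23, 1, −1)   [check: 1·207 − 1·184 = 23]
  184 = 8·23 + 0   → remainder 0, stop. gcd = 23 (last nonzero row C).
So gcd(207, 184) = 23, with Bézout identity 1·207 − 1·184 = 23. Containment (⊇): the Bézout identity exhibits 23 as an element of (207, 184), giving (23) ⊆ (207, 184). Containment (⊆): since 23 | 207 and 23 | 184 (207 = 23·9, 184 = 23·8), every Z-linear combination of 207 and 184 is divisible by 23, so (207, 184) ⊆ (23). Therefore (207, 184) = (23), d = 23.

Final answer: (207, 184) = (23); d = 23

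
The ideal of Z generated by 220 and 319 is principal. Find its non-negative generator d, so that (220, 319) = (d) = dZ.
(220, 319) = (11); d = 11

In the PID Z, (a, b) is generated by gcd(a, b). Compute gcd(319, 220) with the extended Euclidean algorithm, tracking rows (r, s, t) with s·319 + t·220 = r:
  row A: (319, 1, 0)   [1·319 + 0·220 = 319]
  row B: (220, 0, 1)   [0·319 + 1·220 = 220]
  319 = 1·220 + 99   → row C = row A − 1·row B = (99, 1, −1)   [check: 1·319 − 1·220 = 99]
  220 = 2·99 + 22   → row D = row B − 2·row C = (22, −2, 3)   [check: −2·319 + 3·220 = 22]
  99 = 4·22 + 11   → row E = row C − 4·row D = (11, 9, −13)   [check: 9·319 − 13·220 = 11]
  22 = 2·11 + 0   → remainder 0, stop. gcd = 11 (last nonzero row E).
So gcd(220, 319) = 11, with Bézout identity 9·319 − 13·220 = 11. Containment (⊇): the Bézout identity exhibits 11 as an element of (220, 319), giving (11) ⊆ (220, 319). Containment (⊆): since 11 | 220 and 11 | 319 (220 = 11·20, 319 = 11·29), every Z-linear combination of 220 and 319 is divisible by 11, so (220, 319) ⊆ (11). Therefore (220, 319) = (11), d = 11.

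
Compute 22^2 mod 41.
33

Use repeated squaring. Binary(2) = 10. Walk through the bits of the exponent 2 left-to-right: at each bit after the leading one, square the running value, then multiply by 22 if the bit is 1 (always reducing mod 41):
  bit 1 = 1 (leading): start with 22.
  bit 2 = 0: square 22^2 = 484 ≡ 33 (mod 41).
Final value: 22^2 ≡ 33 (mod 41).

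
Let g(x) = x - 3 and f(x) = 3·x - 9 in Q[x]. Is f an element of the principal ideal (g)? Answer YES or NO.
YES

In Q[x] the ideal (g) consists of all multiples of g, so f ∈ (g) iff g | f, i.e. iff the remainder of f on division by g is 0. Divide f by g (g is monic, so eliminate the leading term of the running remainder at each step):
  leading term 3·x: subtract (3)·g(x) = 3·x - 9, leaving 0
The remainder is 0, so f(x) = g(x) · h(x) with h(x) = 3. Hence g | f, i.e. f ∈ (g).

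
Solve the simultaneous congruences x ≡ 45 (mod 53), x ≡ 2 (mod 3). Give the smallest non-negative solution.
x ≡ 98 (mod 159); the representative in [0, 159) is 98

The moduli 53, 3 are pairwise coprime, so by the CRT there is a unique solution mod 53·3 = 159.
Solve by successive substitution. Start with x ≡ 45 (mod 53).
  Combine with x ≡ 2 (mod 3): write x = 45 + 53·t and require 45 + 53·t ≡ 2 (mod 3), i.e. 53·t ≡ 2 − 45 ≡ 2 (mod 3). Since 53^(−1) ≡ 2 (mod 3) (53 ≡ 2 (mod 3)), t ≡ 2·2 ≡ 1 (mod 3). So x ≡ 45 + 53·1 = 98 (mod 159).
Unique solution in [0, 159): x = 98.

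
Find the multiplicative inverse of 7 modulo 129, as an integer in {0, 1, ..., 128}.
Apply the extended Euclidean algorithm to (129, 7), tracking rows (r, s, t) with s·129 + t·7 = r. Each division r_prev = q·r_cur + r_new produces the new row as (previous row) − q·(current row):
  row A: (129, 1, 0)   [1·129 + 0·7 = 129]
  row B: (7, 0, 1)   [0·129 + 1·7 = 7]
  129 = 18·7 + 3   → row C = row A − 18·row B = (3, 1, −18)   [check: 1·129 − 18·7 = 3]
  7 = 2·3 + 1   → row D = row B − 2·row C = (1, −2, 37)   [check: −2·129 + 37·7 = 1]
  3 = 3·1 + 0   → remainder 0, stop. gcd = 1 (last nonzero row D).
The gcd is 1, so 7 is invertible mod 129. The last nonzero row gives −2·129 + 37·7 = 1, so t = 37. So 7^(−1) ≡ 37 (mod 129). Verify: 7 · 37 = 259 ≡ 1 (mod 129). ✓

Final answer: 7^(−1) ≡ 37 (mod 129)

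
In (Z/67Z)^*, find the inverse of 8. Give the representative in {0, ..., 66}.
Apply the extended Euclidean algorithm to (67, 8), tracking rows (r, s, t) with s·67 + t·8 = r. Each division r_prev = q·r_cur + r_new produces the new row as (previous row) − q·(current row):
  row A: (67, 1, 0)   [1·67 + 0·8 = 67]
  row B: (8, 0, 1)   [0·67 + 1·8 = 8]
  67 = 8·8 + 3   → row C = row A − 8·row B = (3, 1, −8)   [check: 1·67 − 8·8 = 3]
  8 = 2·3 + 2   → row D = row B − 2·row C = (2, −2, 17)   [check: −2·67 + 17·8 = 2]
  3 = 1·2 + 1   → row E = row C − 1·row D = (1, 3, −25)   [check: 3·67 − 25·8 = 1]
  2 = 2·1 + 0   → remainder 0, stop. gcd = 1 (last nonzero row E).
The gcd is 1, so 8 is invertible mod 67. The last nonzero row gives 3·67 − 25·8 = 1, so t = −25. So 8^(−1) ≡ −25 ≡ 42 (mod 67). Verify: 8 · 42 = 336 ≡ 1 (mod 67). ✓

Final answer: 8^(−1) ≡ 42 (mod 67)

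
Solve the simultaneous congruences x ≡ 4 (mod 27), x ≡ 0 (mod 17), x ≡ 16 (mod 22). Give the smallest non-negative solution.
x ≡ 544 (mod 10098); the representative in [0, 10098) is 544

The moduli 27, 17, 22 are pairwise coprime, so by the CRT there is a unique solution mod 27·17·22 = 10098.
Solve by successive substitution. Start with x ≡ 4 (mod 27).
  Combine with x ≡ 0 (mod 17): write x = 4 + 27·t and require 4 + 27·t ≡ 0 (mod 17), i.e. 27·t ≡ 0 − 4 ≡ 13 (mod 17). Since 27^(−1) ≡ 12 (mod 17) (27 ≡ 10 (mod 17)), t ≡ 12·13 ≡ 3 (mod 17). So x ≡ 4 + 27·3 = 85 (mod 459).
  Combine with x ≡ 16 (mod 22): write x = 85 + 459·t and require 85 + 459·t ≡ 16 (mod 22), i.e. 459·t ≡ 16 − 85 ≡ 19 (mod 22). Since 459^(−1) ≡ 7 (mod 22) (459 ≡ 19 (mod 22)), t ≡ 7·19 ≡ 1 (mod 22). So x ≡ 85 + 459·1 = 544 (mod 10098).
Unique solution in [0, 10098): x = 544.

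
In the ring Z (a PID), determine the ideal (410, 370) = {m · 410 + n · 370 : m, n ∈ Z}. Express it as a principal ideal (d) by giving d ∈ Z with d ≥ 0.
(410, 370) = (10); d = 10

In the PID Z, (a, b) is generated by gcd(a, b). Compute gcd(410, 370) with the extended Euclidean algorithm, tracking rows (r, s, t) with s·410 + t·370 = r:
  row A: (410, 1, 0)   [1·410 + 0·370 = 410]
  row B: (370, 0, 1)   [0·410 + 1·370 = 370]
  410 = 1·370 + 40   → row C = row A − 1·row B = (40, 1, −1)   [check: 1·410 − 1·370 = 40]
  370 = 9·40 + 10   → row D = row B − 9·row C = (10, −9, 10)   [check: −9·410 + 10·370 = 10]
  40 = 4·10 + 0   → remainder 0, stop. gcd = 10 (last nonzero row D).
So gcd(410, 370) = 10, with Bézout identity −9·410 + 10·370 = 10. Containment (⊇): the Bézout identity exhibits 10 as an element of (410, 370), giving (10) ⊆ (410, 370). Containment (⊆): since 10 | 410 and 10 | 370 (410 = 10·41, 370 = 10·37), every Z-linear combination of 410 and 370 is divisible by 10, so (410, 370) ⊆ (10). Therefore (410, 370) = (10), d = 10.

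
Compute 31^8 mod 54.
Use repeated squaring. Binary(8) = 1000. Walk through the bits of the exponent 8 left-to-right: at each bit after the leading one, square the running value, then multiply by 31 if the bit is 1 (always reducing mod 54):
  bit 1 = 1 (leading): start with 31.
  bit 2 = 0: square 31^2 = 961 ≡ 43 (mod 54).
  bit 3 = 0: square 43^2 = 1849 ≡ 13 (mod 54).
  bit 4 = 0: square 13^2 = 169 ≡ 7 (mod 54).
Final value: 31^8 ≡ 7 (mod 54).

Final answer: 7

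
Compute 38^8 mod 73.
Use repeated squaring. Binary(8) = 1000. Walk through the bits of the exponent 8 left-to-right: at each bit after the leading one, square the running value, then multiply by 38 if the bit is 1 (always reducing mod 73):
  bit 1 = 1 (leading): start with 38.
  bit 2 = 0: square 38^2 = 1444 ≡ 57 (mod 73).
  bit 3 = 0: square 57^2 = 3249 ≡ 37 (mod 73).
  bit 4 = 0: square 37^2 = 1369 ≡ 55 (mod 73).
Final value: 38^8 ≡ 55 (mod 73).

Final answer: 55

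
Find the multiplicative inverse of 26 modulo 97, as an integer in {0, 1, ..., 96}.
Apply the extended Euclidean algorithm to (97, 26), tracking rows (r, s, t) with s·97 + t·26 = r. Each division r_prev = q·r_cur + r_new produces the new row as (previous row) − q·(current row):
  row A: (97, 1, 0)   [1·97 + 0·26 = 97]
  row B: (26, 0, 1)   [0·97 + 1·26 = 26]
  97 = 3·26 + 19   → row C = row A − 3·row B = (19, 1, −3)   [check: 1·97 − 3·26 = 19]
  26 = 1·19 + 7   → row D = row B − 1·row C = (7, −1, 4)   [check: −1·97 + 4·26 = 7]
  19 = 2·7 + 5   → row E = row C − 2·row D = (5, 3, −11)   [check: 3·97 − 11·26 = 5]
  7 = 1·5 + 2   → row F = row D − 1·row E = (2, −4, 15)   [check: −4·97 + 15·26 = 2]
  5 = 2·2 + 1   → row G = row E − 2·row F = (1, 11, −41)   [check: 11·97 − 41·26 = 1]
  2 = 2·1 + 0   → remainder 0, stop. gcd = 1 (last nonzero row G).
The gcd is 1, so 26 is invertible mod 97. The last nonzero row gives 11·97 − 41·26 = 1, so t = −41. So 26^(−1) ≡ −41 ≡ 56 (mod 97). Verify: 26 · 56 = 1456 ≡ 1 (mod 97). ✓

Final answer: 26^(−1) ≡ 56 (mod 97)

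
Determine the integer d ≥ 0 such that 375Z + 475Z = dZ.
(375, 475) = (25); d = 25

In the PID Z, (a, b) is generated by gcd(a, b). Compute gcd(475, 375) with the extended Euclidean algorithm, tracking rows (r, s, t) with s·475 + t·375 = r:
  row A: (475, 1, 0)   [1·475 + 0·375 = 475]
  row B: (375, 0, 1)   [0·475 + 1·375 = 375]
  475 = 1·375 + 100   → row C = row A − 1·row B = (100, 1, −1)   [check: 1·475 − 1·375 = 100]
  375 = 3·100 + 75   → row D = row B − 3·row C = (75, −3, 4)   [check: −3·475 + 4·375 = 75]
  100 = 1·75 + 25   → row E = row C − 1·row D = (25, 4, −5)   [check: 4·475 − 5·375 = 25]
  75 = 3·25 + 0   → remainder 0, stop. gcd = 25 (last nonzero row E).
So gcd(375, 475) = 25, with Bézout identity 4·475 − 5·375 = 25. Containment (⊇): the Bézout identity exhibits 25 as an element of (375, 475), giving (25) ⊆ (375, 475). Containment (⊆): since 25 | 375 and 25 | 475 (375 = 25·15, 475 = 25·19), every Z-linear combination of 375 and 475 is divisible by 25, so (375, 475) ⊆ (25). Therefore (375, 475) = (25), d = 25.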